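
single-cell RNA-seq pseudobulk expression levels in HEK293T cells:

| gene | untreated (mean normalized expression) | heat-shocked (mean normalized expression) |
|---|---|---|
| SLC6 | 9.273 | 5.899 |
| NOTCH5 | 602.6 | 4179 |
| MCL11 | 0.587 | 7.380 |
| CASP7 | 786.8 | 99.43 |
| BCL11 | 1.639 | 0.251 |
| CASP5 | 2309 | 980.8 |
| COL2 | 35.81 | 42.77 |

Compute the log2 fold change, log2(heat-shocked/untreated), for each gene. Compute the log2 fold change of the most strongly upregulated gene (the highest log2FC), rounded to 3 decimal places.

log2(5.899/9.273) = -0.653  (SLC6)
log2(4179/602.6) = 2.794  (NOTCH5)
log2(7.380/0.587) = 3.652  (MCL11)
log2(99.43/786.8) = -2.984  (CASP7)
log2(0.251/1.639) = -2.707  (BCL11)
log2(980.8/2309) = -1.235  (CASP5)
log2(42.77/35.81) = 0.256  (COL2)
MCL11 is most strongly upregulated.

3.652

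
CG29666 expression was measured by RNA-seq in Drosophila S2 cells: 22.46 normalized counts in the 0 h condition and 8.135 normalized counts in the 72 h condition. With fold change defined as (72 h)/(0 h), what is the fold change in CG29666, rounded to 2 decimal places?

0.36

Fold change = 8.135 / 22.46 = 0.362
CG29666 is downregulated.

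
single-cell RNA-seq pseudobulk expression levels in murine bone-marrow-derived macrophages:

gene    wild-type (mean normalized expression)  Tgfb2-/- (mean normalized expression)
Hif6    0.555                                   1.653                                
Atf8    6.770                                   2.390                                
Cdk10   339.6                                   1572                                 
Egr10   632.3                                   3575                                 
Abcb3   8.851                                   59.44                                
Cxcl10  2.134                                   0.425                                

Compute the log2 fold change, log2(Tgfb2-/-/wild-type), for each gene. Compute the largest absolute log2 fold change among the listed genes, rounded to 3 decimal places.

log2(1.653/0.555) = 1.575  (Hif6)
log2(2.390/6.770) = -1.502  (Atf8)
log2(1572/339.6) = 2.211  (Cdk10)
log2(3575/632.3) = 2.499  (Egr10)
log2(59.44/8.851) = 2.748  (Abcb3)
log2(0.425/2.134) = -2.328  (Cxcl10)
The largest magnitude belongs to Abcb3.

2.748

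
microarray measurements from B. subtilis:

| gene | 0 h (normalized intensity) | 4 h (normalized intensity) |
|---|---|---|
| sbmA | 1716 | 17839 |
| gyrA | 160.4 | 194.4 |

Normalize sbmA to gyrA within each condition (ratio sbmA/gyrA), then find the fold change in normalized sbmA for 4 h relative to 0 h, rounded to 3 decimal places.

sbmA/gyrA (0 h) = 1716 / 160.4 = 10.698
sbmA/gyrA (4 h) = 17839 / 194.4 = 91.764
Fold change = 91.764 / 10.698 = 8.5775

8.578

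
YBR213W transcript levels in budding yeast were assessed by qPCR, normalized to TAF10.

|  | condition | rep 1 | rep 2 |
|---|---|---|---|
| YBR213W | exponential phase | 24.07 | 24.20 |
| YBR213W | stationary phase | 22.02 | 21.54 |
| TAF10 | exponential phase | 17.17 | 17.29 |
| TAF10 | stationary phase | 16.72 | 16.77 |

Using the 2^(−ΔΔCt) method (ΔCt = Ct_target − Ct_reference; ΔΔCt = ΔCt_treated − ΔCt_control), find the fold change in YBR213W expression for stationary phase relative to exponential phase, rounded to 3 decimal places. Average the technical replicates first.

Mean Ct: YBR213W exponential phase 24.135; YBR213W stationary phase 21.780; TAF10 exponential phase 17.230; TAF10 stationary phase 16.745
ΔCt(exponential phase) = 24.135 − 17.230 = 6.905
ΔCt(stationary phase) = 21.780 − 16.745 = 5.035
ΔΔCt = 5.035 − 6.905 = -1.870
Fold change = 2^(−(-1.870)) = 2^1.870 = 3.6553

3.655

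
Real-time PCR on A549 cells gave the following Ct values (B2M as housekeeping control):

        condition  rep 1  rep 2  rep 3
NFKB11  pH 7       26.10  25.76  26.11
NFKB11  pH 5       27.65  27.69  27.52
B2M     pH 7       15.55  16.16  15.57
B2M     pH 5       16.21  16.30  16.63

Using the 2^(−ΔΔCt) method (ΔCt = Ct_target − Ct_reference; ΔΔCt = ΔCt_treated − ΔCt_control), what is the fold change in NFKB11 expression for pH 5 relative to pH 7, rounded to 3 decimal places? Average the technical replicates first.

0.497

Mean Ct: NFKB11 pH 7 25.990; NFKB11 pH 5 27.620; B2M pH 7 15.760; B2M pH 5 16.380
ΔCt(pH 7) = 25.990 − 15.760 = 10.230
ΔCt(pH 5) = 27.620 − 16.380 = 11.240
ΔΔCt = 11.240 − 10.230 = 1.010
Fold change = 2^(−1.010) = 0.4965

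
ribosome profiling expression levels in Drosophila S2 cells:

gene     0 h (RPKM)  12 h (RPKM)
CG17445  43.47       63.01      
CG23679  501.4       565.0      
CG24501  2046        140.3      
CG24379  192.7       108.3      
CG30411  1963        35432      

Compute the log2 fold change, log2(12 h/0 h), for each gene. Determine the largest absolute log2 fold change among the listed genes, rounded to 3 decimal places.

log2(63.01/43.47) = 0.536  (CG17445)
log2(565.0/501.4) = 0.172  (CG23679)
log2(140.3/2046) = -3.866  (CG24501)
log2(108.3/192.7) = -0.831  (CG24379)
log2(35432/1963) = 4.174  (CG30411)
The largest magnitude belongs to CG30411.

4.174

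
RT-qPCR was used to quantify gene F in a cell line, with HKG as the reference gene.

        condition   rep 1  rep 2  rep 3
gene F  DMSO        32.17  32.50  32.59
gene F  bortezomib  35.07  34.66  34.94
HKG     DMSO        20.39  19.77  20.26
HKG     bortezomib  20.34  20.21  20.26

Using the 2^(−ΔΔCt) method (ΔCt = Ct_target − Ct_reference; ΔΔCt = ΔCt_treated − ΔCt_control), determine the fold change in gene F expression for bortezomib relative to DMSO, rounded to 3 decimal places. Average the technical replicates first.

0.198

Mean Ct: gene F DMSO 32.420; gene F bortezomib 34.890; HKG DMSO 20.140; HKG bortezomib 20.270
ΔCt(DMSO) = 32.420 − 20.140 = 12.280
ΔCt(bortezomib) = 34.890 − 20.270 = 14.620
ΔΔCt = 14.620 − 12.280 = 2.340
Fold change = 2^(−2.340) = 0.1975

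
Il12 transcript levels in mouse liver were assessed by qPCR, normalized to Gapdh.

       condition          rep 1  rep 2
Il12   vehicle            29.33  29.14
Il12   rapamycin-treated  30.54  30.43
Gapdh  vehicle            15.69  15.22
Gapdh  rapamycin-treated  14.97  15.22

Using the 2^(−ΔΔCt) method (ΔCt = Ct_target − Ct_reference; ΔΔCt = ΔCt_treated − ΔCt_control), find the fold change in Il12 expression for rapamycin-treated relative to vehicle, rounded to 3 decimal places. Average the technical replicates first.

0.328

Mean Ct: Il12 vehicle 29.235; Il12 rapamycin-treated 30.485; Gapdh vehicle 15.455; Gapdh rapamycin-treated 15.095
ΔCt(vehicle) = 29.235 − 15.455 = 13.780
ΔCt(rapamycin-treated) = 30.485 − 15.095 = 15.390
ΔΔCt = 15.390 − 13.780 = 1.610
Fold change = 2^(−1.610) = 0.3276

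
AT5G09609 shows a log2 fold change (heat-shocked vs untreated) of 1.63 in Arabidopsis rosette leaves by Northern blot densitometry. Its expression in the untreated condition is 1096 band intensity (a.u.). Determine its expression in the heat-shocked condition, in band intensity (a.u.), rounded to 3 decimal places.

Fold change = 2^(1.63) = 3.0951
heat-shocked expression = 1096 × 3.0951 = 3392.262

3392.262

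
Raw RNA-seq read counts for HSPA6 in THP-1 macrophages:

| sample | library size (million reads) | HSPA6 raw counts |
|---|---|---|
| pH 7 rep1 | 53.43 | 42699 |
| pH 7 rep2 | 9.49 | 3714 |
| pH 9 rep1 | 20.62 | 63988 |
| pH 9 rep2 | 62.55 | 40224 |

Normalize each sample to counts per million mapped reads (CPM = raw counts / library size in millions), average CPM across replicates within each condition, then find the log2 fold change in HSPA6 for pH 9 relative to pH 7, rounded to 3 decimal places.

1.654

CPM(pH 7 rep1) = 42699 / 53.43 = 799.1578
CPM(pH 7 rep2) = 3714 / 9.49 = 391.3593
CPM(pH 9 rep1) = 63988 / 20.62 = 3103.2008
CPM(pH 9 rep2) = 40224 / 62.55 = 643.0695
mean CPM(pH 7) = 595.2586; mean CPM(pH 9) = 1873.1352
Fold change = 1873.1352 / 595.2586 = 3.14676
log2(3.14676) = 1.6539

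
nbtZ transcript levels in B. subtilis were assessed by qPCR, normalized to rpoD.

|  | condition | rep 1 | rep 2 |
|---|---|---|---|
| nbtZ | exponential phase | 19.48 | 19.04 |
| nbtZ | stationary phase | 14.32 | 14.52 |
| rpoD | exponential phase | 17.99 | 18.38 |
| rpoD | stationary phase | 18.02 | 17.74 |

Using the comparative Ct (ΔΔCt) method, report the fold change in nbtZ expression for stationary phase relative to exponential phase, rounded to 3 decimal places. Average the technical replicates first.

23.183

Mean Ct: nbtZ exponential phase 19.260; nbtZ stationary phase 14.420; rpoD exponential phase 18.185; rpoD stationary phase 17.880
ΔCt(exponential phase) = 19.260 − 18.185 = 1.075
ΔCt(stationary phase) = 14.420 − 17.880 = -3.460
ΔΔCt = -3.460 − 1.075 = -4.535
Fold change = 2^(−(-4.535)) = 2^4.535 = 23.1831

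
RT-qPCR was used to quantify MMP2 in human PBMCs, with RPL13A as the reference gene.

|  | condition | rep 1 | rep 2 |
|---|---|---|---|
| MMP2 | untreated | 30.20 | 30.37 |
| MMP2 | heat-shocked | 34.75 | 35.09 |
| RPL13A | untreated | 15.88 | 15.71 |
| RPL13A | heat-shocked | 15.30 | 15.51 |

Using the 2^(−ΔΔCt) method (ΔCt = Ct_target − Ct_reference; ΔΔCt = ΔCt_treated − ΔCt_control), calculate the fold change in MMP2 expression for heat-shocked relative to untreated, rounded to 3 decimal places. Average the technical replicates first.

Mean Ct: MMP2 untreated 30.285; MMP2 heat-shocked 34.920; RPL13A untreated 15.795; RPL13A heat-shocked 15.405
ΔCt(untreated) = 30.285 − 15.795 = 14.490
ΔCt(heat-shocked) = 34.920 − 15.405 = 19.515
ΔΔCt = 19.515 − 14.490 = 5.025
Fold change = 2^(−5.025) = 0.0307

0.031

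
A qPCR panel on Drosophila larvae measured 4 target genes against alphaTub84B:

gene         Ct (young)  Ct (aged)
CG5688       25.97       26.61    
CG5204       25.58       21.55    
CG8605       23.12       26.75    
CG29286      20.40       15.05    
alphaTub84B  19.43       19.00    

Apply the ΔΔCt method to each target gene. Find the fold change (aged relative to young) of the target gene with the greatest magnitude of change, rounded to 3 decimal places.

30.274

CG5688: ΔΔCt = (26.61−19.00) − (25.97−19.43) = 7.61 − 6.54 = 1.07; fold change = 2^-1.07 = 0.476
CG5204: ΔΔCt = (21.55−19.00) − (25.58−19.43) = 2.55 − 6.15 = -3.60; fold change = 2^3.60 = 12.126
CG8605: ΔΔCt = (26.75−19.00) − (23.12−19.43) = 7.75 − 3.69 = 4.06; fold change = 2^-4.06 = 0.060
CG29286: ΔΔCt = (15.05−19.00) − (20.40−19.43) = -3.95 − 0.97 = -4.92; fold change = 2^4.92 = 30.274
CG29286 has the largest |ΔΔCt| = 4.92.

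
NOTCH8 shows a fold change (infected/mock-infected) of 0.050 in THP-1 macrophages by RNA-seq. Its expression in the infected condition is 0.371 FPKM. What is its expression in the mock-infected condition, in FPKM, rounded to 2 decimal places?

mock-infected expression = 0.371 / 0.050 = 7.42

7.42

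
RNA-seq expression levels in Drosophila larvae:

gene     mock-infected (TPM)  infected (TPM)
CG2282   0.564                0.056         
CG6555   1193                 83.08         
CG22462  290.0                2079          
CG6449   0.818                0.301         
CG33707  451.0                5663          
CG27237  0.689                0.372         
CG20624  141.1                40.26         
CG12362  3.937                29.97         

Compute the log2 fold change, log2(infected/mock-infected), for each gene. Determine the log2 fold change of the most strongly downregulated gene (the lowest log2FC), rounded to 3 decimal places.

log2(0.056/0.564) = -3.332  (CG2282)
log2(83.08/1193) = -3.844  (CG6555)
log2(2079/290.0) = 2.842  (CG22462)
log2(0.301/0.818) = -1.442  (CG6449)
log2(5663/451.0) = 3.650  (CG33707)
log2(0.372/0.689) = -0.889  (CG27237)
log2(40.26/141.1) = -1.809  (CG20624)
log2(29.97/3.937) = 2.928  (CG12362)
CG6555 is most strongly downregulated.

-3.844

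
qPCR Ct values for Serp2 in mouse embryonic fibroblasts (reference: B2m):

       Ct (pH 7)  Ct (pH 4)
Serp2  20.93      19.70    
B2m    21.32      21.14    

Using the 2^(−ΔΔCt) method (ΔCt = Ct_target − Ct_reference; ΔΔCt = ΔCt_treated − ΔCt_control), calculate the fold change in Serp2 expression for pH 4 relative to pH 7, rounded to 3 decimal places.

ΔCt(pH 7) = 20.930 − 21.320 = -0.390
ΔCt(pH 4) = 19.700 − 21.140 = -1.440
ΔΔCt = -1.440 − (-0.390) = -1.050
Fold change = 2^(−(-1.050)) = 2^1.050 = 2.0705

2.071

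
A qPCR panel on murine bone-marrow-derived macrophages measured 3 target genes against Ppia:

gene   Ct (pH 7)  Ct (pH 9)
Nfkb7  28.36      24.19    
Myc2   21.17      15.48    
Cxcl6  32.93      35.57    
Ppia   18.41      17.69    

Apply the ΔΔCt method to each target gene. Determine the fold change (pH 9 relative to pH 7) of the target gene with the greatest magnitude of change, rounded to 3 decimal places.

31.341

Nfkb7: ΔΔCt = (24.19−17.69) − (28.36−18.41) = 6.50 − 9.95 = -3.45; fold change = 2^3.45 = 10.928
Myc2: ΔΔCt = (15.48−17.69) − (21.17−18.41) = -2.21 − 2.76 = -4.97; fold change = 2^4.97 = 31.341
Cxcl6: ΔΔCt = (35.57−17.69) − (32.93−18.41) = 17.88 − 14.52 = 3.36; fold change = 2^-3.36 = 0.097
Myc2 has the largest |ΔΔCt| = 4.97.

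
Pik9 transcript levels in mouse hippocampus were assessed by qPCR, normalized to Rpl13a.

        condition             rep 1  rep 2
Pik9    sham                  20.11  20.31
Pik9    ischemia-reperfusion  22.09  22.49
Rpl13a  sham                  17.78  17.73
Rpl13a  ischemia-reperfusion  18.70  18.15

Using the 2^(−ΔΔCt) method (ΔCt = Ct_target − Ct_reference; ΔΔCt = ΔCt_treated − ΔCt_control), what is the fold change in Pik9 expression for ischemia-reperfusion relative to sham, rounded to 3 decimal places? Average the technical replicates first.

0.376

Mean Ct: Pik9 sham 20.210; Pik9 ischemia-reperfusion 22.290; Rpl13a sham 17.755; Rpl13a ischemia-reperfusion 18.425
ΔCt(sham) = 20.210 − 17.755 = 2.455
ΔCt(ischemia-reperfusion) = 22.290 − 18.425 = 3.865
ΔΔCt = 3.865 − 2.455 = 1.410
Fold change = 2^(−1.410) = 0.3763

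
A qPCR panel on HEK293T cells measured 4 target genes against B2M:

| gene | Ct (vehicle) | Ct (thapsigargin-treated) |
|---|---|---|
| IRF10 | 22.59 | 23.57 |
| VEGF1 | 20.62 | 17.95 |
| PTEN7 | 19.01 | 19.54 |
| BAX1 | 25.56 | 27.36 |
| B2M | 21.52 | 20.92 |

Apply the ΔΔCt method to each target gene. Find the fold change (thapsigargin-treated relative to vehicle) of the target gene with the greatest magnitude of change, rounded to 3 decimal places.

0.189

IRF10: ΔΔCt = (23.57−20.92) − (22.59−21.52) = 2.65 − 1.07 = 1.58; fold change = 2^-1.58 = 0.334
VEGF1: ΔΔCt = (17.95−20.92) − (20.62−21.52) = -2.97 − (-0.90) = -2.07; fold change = 2^2.07 = 4.199
PTEN7: ΔΔCt = (19.54−20.92) − (19.01−21.52) = -1.38 − (-2.51) = 1.13; fold change = 2^-1.13 = 0.457
BAX1: ΔΔCt = (27.36−20.92) − (25.56−21.52) = 6.44 − 4.04 = 2.40; fold change = 2^-2.40 = 0.189
BAX1 has the largest |ΔΔCt| = 2.40.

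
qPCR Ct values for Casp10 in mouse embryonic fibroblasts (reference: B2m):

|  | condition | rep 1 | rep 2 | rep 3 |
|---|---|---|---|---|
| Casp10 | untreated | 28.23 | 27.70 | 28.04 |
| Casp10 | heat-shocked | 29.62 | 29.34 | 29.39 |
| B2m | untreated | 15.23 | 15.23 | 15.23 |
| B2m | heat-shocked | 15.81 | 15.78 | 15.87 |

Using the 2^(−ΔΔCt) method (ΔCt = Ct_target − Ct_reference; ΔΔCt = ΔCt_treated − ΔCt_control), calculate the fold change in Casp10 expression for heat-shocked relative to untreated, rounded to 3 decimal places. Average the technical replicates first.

Mean Ct: Casp10 untreated 27.990; Casp10 heat-shocked 29.450; B2m untreated 15.230; B2m heat-shocked 15.820
ΔCt(untreated) = 27.990 − 15.230 = 12.760
ΔCt(heat-shocked) = 29.450 − 15.820 = 13.630
ΔΔCt = 13.630 − 12.760 = 0.870
Fold change = 2^(−0.870) = 0.5471

0.547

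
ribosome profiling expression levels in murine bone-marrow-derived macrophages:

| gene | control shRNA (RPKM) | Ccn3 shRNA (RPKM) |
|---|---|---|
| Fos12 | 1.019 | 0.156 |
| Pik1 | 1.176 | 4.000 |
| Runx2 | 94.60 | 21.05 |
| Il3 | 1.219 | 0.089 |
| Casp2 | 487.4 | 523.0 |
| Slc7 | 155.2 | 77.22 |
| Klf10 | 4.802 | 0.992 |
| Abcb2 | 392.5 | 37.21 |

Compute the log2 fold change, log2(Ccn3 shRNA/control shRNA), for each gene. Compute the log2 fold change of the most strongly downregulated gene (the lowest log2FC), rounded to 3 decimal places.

log2(0.156/1.019) = -2.708  (Fos12)
log2(4.000/1.176) = 1.766  (Pik1)
log2(21.05/94.60) = -2.168  (Runx2)
log2(0.089/1.219) = -3.776  (Il3)
log2(523.0/487.4) = 0.102  (Casp2)
log2(77.22/155.2) = -1.007  (Slc7)
log2(0.992/4.802) = -2.275  (Klf10)
log2(37.21/392.5) = -3.399  (Abcb2)
Il3 is most strongly downregulated.

-3.776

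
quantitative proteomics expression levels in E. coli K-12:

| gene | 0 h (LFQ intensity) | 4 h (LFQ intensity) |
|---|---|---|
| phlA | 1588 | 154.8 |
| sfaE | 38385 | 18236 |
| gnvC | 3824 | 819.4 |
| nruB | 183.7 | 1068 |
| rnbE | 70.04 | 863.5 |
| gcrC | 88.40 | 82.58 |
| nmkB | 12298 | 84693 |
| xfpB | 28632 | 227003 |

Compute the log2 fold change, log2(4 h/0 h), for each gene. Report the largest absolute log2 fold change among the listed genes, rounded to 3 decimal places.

3.624

log2(154.8/1588) = -3.359  (phlA)
log2(18236/38385) = -1.074  (sfaE)
log2(819.4/3824) = -2.222  (gnvC)
log2(1068/183.7) = 2.539  (nruB)
log2(863.5/70.04) = 3.624  (rnbE)
log2(82.58/88.40) = -0.098  (gcrC)
log2(84693/12298) = 2.784  (nmkB)
log2(227003/28632) = 2.987  (xfpB)
The largest magnitude belongs to rnbE.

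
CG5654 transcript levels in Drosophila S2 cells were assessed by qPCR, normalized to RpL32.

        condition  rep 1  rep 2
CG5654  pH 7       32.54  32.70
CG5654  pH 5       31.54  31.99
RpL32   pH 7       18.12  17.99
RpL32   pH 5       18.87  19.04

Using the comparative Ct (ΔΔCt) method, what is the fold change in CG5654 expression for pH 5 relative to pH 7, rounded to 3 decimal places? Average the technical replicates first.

3.375

Mean Ct: CG5654 pH 7 32.620; CG5654 pH 5 31.765; RpL32 pH 7 18.055; RpL32 pH 5 18.955
ΔCt(pH 7) = 32.620 − 18.055 = 14.565
ΔCt(pH 5) = 31.765 − 18.955 = 12.810
ΔΔCt = 12.810 − 14.565 = -1.755
Fold change = 2^(−(-1.755)) = 2^1.755 = 3.3753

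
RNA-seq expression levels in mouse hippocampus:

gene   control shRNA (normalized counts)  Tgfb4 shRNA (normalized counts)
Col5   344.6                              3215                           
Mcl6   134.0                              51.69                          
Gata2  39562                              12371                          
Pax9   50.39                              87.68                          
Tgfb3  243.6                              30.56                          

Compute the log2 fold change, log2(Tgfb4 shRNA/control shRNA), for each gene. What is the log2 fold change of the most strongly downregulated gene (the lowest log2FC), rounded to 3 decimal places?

log2(3215/344.6) = 3.222  (Col5)
log2(51.69/134.0) = -1.374  (Mcl6)
log2(12371/39562) = -1.677  (Gata2)
log2(87.68/50.39) = 0.799  (Pax9)
log2(30.56/243.6) = -2.995  (Tgfb3)
Tgfb3 is most strongly downregulated.

-2.995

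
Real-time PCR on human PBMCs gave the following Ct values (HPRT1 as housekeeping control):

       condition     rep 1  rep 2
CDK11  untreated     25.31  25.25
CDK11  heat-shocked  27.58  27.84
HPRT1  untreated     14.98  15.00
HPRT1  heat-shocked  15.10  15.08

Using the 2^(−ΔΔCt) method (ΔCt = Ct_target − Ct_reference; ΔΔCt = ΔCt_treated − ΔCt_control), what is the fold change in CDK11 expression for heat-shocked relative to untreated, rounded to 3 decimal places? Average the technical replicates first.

Mean Ct: CDK11 untreated 25.280; CDK11 heat-shocked 27.710; HPRT1 untreated 14.990; HPRT1 heat-shocked 15.090
ΔCt(untreated) = 25.280 − 14.990 = 10.290
ΔCt(heat-shocked) = 27.710 − 15.090 = 12.620
ΔΔCt = 12.620 − 10.290 = 2.330
Fold change = 2^(−2.330) = 0.1989

0.199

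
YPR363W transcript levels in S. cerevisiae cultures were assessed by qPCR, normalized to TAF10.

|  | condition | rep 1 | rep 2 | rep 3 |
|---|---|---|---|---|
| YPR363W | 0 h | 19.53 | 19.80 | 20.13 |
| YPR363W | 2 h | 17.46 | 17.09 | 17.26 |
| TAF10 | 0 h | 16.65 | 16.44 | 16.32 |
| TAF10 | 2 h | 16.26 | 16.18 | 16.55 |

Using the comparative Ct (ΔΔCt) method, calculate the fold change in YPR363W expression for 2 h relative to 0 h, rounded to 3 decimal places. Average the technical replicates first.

5.315

Mean Ct: YPR363W 0 h 19.820; YPR363W 2 h 17.270; TAF10 0 h 16.470; TAF10 2 h 16.330
ΔCt(0 h) = 19.820 − 16.470 = 3.350
ΔCt(2 h) = 17.270 − 16.330 = 0.940
ΔΔCt = 0.940 − 3.350 = -2.410
Fold change = 2^(−(-2.410)) = 2^2.410 = 5.3147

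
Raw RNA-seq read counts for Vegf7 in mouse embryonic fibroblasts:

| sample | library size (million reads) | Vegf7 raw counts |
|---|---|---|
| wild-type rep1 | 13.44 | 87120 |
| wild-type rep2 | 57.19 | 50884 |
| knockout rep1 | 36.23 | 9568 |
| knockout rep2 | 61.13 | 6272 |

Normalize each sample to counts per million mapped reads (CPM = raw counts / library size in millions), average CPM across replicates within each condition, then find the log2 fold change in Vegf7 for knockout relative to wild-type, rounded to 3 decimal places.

-4.329

CPM(wild-type rep1) = 87120 / 13.44 = 6482.1429
CPM(wild-type rep2) = 50884 / 57.19 = 889.7360
CPM(knockout rep1) = 9568 / 36.23 = 264.0905
CPM(knockout rep2) = 6272 / 61.13 = 102.6010
mean CPM(wild-type) = 3685.9394; mean CPM(knockout) = 183.3458
Fold change = 183.3458 / 3685.9394 = 0.04974
log2(0.04974) = -4.3294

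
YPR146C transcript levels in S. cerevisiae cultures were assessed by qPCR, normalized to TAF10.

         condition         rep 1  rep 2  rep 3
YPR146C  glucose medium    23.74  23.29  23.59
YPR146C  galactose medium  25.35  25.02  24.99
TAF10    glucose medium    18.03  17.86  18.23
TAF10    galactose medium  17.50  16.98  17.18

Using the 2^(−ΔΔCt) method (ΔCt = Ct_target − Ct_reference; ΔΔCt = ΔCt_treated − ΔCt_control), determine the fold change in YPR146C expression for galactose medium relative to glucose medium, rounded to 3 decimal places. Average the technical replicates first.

Mean Ct: YPR146C glucose medium 23.540; YPR146C galactose medium 25.120; TAF10 glucose medium 18.040; TAF10 galactose medium 17.220
ΔCt(glucose medium) = 23.540 − 18.040 = 5.500
ΔCt(galactose medium) = 25.120 − 17.220 = 7.900
ΔΔCt = 7.900 − 5.500 = 2.400
Fold change = 2^(−2.400) = 0.1895

0.189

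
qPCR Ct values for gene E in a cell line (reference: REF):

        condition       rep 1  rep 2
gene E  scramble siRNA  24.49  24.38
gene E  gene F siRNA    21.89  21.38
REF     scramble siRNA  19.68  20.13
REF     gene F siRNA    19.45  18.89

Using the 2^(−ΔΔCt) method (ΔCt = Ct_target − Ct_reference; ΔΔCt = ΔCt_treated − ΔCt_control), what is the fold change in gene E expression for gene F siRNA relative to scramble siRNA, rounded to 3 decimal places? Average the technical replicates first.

4.184

Mean Ct: gene E scramble siRNA 24.435; gene E gene F siRNA 21.635; REF scramble siRNA 19.905; REF gene F siRNA 19.170
ΔCt(scramble siRNA) = 24.435 − 19.905 = 4.530
ΔCt(gene F siRNA) = 21.635 − 19.170 = 2.465
ΔΔCt = 2.465 − 4.530 = -2.065
Fold change = 2^(−(-2.065)) = 2^2.065 = 4.1843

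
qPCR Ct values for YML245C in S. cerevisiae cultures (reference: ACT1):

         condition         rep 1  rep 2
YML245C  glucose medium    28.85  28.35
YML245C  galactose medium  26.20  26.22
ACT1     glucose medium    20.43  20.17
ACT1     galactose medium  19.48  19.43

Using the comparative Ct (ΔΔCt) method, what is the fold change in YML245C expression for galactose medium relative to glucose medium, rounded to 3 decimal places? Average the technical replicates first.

Mean Ct: YML245C glucose medium 28.600; YML245C galactose medium 26.210; ACT1 glucose medium 20.300; ACT1 galactose medium 19.455
ΔCt(glucose medium) = 28.600 − 20.300 = 8.300
ΔCt(galactose medium) = 26.210 − 19.455 = 6.755
ΔΔCt = 6.755 − 8.300 = -1.545
Fold change = 2^(−(-1.545)) = 2^1.545 = 2.9180

2.918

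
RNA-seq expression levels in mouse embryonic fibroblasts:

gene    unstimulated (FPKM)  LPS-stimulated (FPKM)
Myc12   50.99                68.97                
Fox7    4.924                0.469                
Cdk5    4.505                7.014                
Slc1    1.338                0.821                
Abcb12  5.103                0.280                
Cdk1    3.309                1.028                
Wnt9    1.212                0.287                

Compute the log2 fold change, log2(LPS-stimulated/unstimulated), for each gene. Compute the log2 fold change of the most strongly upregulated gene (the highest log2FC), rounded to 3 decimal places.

0.639

log2(68.97/50.99) = 0.436  (Myc12)
log2(0.469/4.924) = -3.392  (Fox7)
log2(7.014/4.505) = 0.639  (Cdk5)
log2(0.821/1.338) = -0.705  (Slc1)
log2(0.280/5.103) = -4.188  (Abcb12)
log2(1.028/3.309) = -1.687  (Cdk1)
log2(0.287/1.212) = -2.078  (Wnt9)
Cdk5 is most strongly upregulated.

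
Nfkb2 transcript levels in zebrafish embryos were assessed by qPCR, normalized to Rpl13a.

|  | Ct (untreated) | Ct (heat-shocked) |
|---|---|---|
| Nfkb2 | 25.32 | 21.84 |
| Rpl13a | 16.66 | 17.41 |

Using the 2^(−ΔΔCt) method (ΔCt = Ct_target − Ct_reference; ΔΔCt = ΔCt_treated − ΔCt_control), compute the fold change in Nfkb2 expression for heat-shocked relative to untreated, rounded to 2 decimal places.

18.77

ΔCt(untreated) = 25.320 − 16.660 = 8.660
ΔCt(heat-shocked) = 21.840 − 17.410 = 4.430
ΔΔCt = 4.430 − 8.660 = -4.230
Fold change = 2^(−(-4.230)) = 2^4.230 = 18.765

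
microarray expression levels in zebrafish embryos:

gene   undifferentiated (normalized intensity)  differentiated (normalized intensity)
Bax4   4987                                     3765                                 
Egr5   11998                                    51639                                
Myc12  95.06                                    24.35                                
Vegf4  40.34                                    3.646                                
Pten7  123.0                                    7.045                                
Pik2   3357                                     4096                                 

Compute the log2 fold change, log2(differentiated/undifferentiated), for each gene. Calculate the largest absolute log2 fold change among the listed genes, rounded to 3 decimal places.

4.126

log2(3765/4987) = -0.406  (Bax4)
log2(51639/11998) = 2.106  (Egr5)
log2(24.35/95.06) = -1.965  (Myc12)
log2(3.646/40.34) = -3.468  (Vegf4)
log2(7.045/123.0) = -4.126  (Pten7)
log2(4096/3357) = 0.287  (Pik2)
The largest magnitude belongs to Pten7.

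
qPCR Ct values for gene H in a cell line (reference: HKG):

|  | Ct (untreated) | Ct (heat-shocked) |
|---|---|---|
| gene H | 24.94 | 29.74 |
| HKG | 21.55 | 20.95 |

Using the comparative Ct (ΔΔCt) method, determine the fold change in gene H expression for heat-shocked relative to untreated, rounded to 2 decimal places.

0.02

ΔCt(untreated) = 24.940 − 21.550 = 3.390
ΔCt(heat-shocked) = 29.740 − 20.950 = 8.790
ΔΔCt = 8.790 − 3.390 = 5.400
Fold change = 2^(−5.400) = 0.024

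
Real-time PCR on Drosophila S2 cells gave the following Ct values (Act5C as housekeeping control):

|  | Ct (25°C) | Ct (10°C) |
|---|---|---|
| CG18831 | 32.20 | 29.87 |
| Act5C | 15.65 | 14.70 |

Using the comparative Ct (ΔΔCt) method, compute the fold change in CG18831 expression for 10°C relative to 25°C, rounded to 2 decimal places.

ΔCt(25°C) = 32.200 − 15.650 = 16.550
ΔCt(10°C) = 29.870 − 14.700 = 15.170
ΔΔCt = 15.170 − 16.550 = -1.380
Fold change = 2^(−(-1.380)) = 2^1.380 = 2.603

2.60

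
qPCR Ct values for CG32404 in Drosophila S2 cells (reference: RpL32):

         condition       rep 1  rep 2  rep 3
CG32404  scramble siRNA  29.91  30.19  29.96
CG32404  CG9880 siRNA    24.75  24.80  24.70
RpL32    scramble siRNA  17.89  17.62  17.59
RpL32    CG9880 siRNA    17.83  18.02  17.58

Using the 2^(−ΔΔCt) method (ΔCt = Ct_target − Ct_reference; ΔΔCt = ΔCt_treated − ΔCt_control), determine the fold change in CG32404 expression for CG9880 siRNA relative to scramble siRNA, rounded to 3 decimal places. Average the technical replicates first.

Mean Ct: CG32404 scramble siRNA 30.020; CG32404 CG9880 siRNA 24.750; RpL32 scramble siRNA 17.700; RpL32 CG9880 siRNA 17.810
ΔCt(scramble siRNA) = 30.020 − 17.700 = 12.320
ΔCt(CG9880 siRNA) = 24.750 − 17.810 = 6.940
ΔΔCt = 6.940 − 12.320 = -5.380
Fold change = 2^(−(-5.380)) = 2^5.380 = 41.6429

41.643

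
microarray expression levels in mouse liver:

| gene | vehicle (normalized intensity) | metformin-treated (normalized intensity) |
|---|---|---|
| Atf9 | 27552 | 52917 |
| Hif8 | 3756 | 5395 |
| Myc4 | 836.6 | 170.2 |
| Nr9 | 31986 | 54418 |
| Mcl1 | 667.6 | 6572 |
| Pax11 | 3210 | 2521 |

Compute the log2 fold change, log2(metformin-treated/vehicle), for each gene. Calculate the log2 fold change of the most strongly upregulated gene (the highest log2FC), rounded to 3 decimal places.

log2(52917/27552) = 0.942  (Atf9)
log2(5395/3756) = 0.522  (Hif8)
log2(170.2/836.6) = -2.297  (Myc4)
log2(54418/31986) = 0.767  (Nr9)
log2(6572/667.6) = 3.299  (Mcl1)
log2(2521/3210) = -0.349  (Pax11)
Mcl1 is most strongly upregulated.

3.299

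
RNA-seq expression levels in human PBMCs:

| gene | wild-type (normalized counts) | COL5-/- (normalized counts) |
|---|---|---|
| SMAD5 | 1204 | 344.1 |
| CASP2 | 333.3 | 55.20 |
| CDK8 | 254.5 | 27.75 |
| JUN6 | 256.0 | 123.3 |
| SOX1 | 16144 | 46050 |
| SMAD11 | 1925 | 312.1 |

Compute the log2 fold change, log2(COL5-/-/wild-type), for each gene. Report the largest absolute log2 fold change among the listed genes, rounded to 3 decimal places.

log2(344.1/1204) = -1.807  (SMAD5)
log2(55.20/333.3) = -2.594  (CASP2)
log2(27.75/254.5) = -3.197  (CDK8)
log2(123.3/256.0) = -1.054  (JUN6)
log2(46050/16144) = 1.512  (SOX1)
log2(312.1/1925) = -2.625  (SMAD11)
The largest magnitude belongs to CDK8.

3.197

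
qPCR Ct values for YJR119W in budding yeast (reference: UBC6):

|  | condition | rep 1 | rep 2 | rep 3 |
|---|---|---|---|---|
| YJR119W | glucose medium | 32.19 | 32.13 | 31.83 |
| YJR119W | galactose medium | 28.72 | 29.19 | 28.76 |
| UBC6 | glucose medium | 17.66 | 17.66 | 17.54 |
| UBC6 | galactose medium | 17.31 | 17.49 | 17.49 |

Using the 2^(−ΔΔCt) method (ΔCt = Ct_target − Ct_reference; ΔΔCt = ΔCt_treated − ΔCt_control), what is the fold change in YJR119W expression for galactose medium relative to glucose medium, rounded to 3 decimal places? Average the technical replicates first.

7.835

Mean Ct: YJR119W glucose medium 32.050; YJR119W galactose medium 28.890; UBC6 glucose medium 17.620; UBC6 galactose medium 17.430
ΔCt(glucose medium) = 32.050 − 17.620 = 14.430
ΔCt(galactose medium) = 28.890 − 17.430 = 11.460
ΔΔCt = 11.460 − 14.430 = -2.970
Fold change = 2^(−(-2.970)) = 2^2.970 = 7.8354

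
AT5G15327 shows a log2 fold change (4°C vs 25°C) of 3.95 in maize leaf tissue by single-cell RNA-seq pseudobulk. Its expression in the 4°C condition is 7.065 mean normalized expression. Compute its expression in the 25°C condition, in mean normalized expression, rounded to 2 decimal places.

0.46

Fold change = 2^(3.95) = 15.4550
25°C expression = 7.065 / 15.4550 = 0.46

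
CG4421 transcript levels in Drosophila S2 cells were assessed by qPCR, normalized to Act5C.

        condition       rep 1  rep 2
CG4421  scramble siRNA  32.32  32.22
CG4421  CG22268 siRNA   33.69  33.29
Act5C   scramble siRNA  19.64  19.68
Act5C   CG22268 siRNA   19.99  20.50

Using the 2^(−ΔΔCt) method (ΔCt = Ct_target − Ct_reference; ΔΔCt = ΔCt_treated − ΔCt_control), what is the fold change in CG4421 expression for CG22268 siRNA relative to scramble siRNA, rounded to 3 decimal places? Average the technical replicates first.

0.644

Mean Ct: CG4421 scramble siRNA 32.270; CG4421 CG22268 siRNA 33.490; Act5C scramble siRNA 19.660; Act5C CG22268 siRNA 20.245
ΔCt(scramble siRNA) = 32.270 − 19.660 = 12.610
ΔCt(CG22268 siRNA) = 33.490 − 20.245 = 13.245
ΔΔCt = 13.245 − 12.610 = 0.635
Fold change = 2^(−0.635) = 0.6439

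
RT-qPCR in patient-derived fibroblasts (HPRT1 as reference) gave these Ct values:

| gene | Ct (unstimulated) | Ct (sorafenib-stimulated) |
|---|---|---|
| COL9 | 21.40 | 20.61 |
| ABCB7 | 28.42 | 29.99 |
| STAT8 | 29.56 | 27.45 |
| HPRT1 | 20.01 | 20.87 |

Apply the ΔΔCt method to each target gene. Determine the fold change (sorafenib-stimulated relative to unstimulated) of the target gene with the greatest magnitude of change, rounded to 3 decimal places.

7.835

COL9: ΔΔCt = (20.61−20.87) − (21.40−20.01) = -0.26 − 1.39 = -1.65; fold change = 2^1.65 = 3.138
ABCB7: ΔΔCt = (29.99−20.87) − (28.42−20.01) = 9.12 − 8.41 = 0.71; fold change = 2^-0.71 = 0.611
STAT8: ΔΔCt = (27.45−20.87) − (29.56−20.01) = 6.58 − 9.55 = -2.97; fold change = 2^2.97 = 7.835
STAT8 has the largest |ΔΔCt| = 2.97.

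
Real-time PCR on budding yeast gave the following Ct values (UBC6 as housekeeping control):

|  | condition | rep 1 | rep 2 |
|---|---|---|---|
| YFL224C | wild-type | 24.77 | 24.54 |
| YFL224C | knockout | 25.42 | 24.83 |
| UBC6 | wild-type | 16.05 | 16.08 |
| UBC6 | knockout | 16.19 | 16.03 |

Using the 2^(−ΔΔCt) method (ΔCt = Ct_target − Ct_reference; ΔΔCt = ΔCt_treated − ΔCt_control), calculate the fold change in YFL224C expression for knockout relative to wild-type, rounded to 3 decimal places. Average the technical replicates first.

0.745

Mean Ct: YFL224C wild-type 24.655; YFL224C knockout 25.125; UBC6 wild-type 16.065; UBC6 knockout 16.110
ΔCt(wild-type) = 24.655 − 16.065 = 8.590
ΔCt(knockout) = 25.125 − 16.110 = 9.015
ΔΔCt = 9.015 − 8.590 = 0.425
Fold change = 2^(−0.425) = 0.7448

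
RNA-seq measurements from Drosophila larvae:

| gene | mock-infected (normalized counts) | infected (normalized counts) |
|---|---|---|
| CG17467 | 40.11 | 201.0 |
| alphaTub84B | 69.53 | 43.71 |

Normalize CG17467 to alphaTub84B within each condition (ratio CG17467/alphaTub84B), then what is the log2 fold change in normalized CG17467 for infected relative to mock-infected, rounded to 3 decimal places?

2.995

CG17467/alphaTub84B (mock-infected) = 40.11 / 69.53 = 0.57687
CG17467/alphaTub84B (infected) = 201.0 / 43.71 = 4.5985
Fold change = 4.5985 / 0.57687 = 7.9714
log2(7.9714) = 2.9948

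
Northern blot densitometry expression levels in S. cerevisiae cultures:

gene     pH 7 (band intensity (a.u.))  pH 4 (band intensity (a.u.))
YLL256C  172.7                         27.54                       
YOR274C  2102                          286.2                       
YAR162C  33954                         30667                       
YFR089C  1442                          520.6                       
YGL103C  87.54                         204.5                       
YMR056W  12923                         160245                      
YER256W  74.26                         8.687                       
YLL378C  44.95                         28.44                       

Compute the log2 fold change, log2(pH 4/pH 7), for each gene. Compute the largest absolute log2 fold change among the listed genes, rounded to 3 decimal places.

log2(27.54/172.7) = -2.649  (YLL256C)
log2(286.2/2102) = -2.877  (YOR274C)
log2(30667/33954) = -0.147  (YAR162C)
log2(520.6/1442) = -1.470  (YFR089C)
log2(204.5/87.54) = 1.224  (YGL103C)
log2(160245/12923) = 3.632  (YMR056W)
log2(8.687/74.26) = -3.096  (YER256W)
log2(28.44/44.95) = -0.660  (YLL378C)
The largest magnitude belongs to YMR056W.

3.632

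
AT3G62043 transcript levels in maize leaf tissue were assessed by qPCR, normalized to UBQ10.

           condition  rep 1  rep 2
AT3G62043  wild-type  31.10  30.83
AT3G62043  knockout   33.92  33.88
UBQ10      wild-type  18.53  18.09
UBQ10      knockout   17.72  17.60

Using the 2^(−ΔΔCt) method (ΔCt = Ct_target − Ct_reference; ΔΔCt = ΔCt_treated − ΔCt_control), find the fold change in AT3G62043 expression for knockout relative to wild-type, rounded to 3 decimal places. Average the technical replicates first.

0.083

Mean Ct: AT3G62043 wild-type 30.965; AT3G62043 knockout 33.900; UBQ10 wild-type 18.310; UBQ10 knockout 17.660
ΔCt(wild-type) = 30.965 − 18.310 = 12.655
ΔCt(knockout) = 33.900 − 17.660 = 16.240
ΔΔCt = 16.240 − 12.655 = 3.585
Fold change = 2^(−3.585) = 0.0833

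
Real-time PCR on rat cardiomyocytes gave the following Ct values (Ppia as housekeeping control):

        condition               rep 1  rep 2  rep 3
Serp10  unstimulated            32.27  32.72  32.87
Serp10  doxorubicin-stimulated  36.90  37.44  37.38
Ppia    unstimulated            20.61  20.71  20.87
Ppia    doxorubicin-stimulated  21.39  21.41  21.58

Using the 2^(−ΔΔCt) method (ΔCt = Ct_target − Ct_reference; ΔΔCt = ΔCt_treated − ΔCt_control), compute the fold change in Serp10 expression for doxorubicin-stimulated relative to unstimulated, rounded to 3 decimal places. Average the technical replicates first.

0.067

Mean Ct: Serp10 unstimulated 32.620; Serp10 doxorubicin-stimulated 37.240; Ppia unstimulated 20.730; Ppia doxorubicin-stimulated 21.460
ΔCt(unstimulated) = 32.620 − 20.730 = 11.890
ΔCt(doxorubicin-stimulated) = 37.240 − 21.460 = 15.780
ΔΔCt = 15.780 − 11.890 = 3.890
Fold change = 2^(−3.890) = 0.0675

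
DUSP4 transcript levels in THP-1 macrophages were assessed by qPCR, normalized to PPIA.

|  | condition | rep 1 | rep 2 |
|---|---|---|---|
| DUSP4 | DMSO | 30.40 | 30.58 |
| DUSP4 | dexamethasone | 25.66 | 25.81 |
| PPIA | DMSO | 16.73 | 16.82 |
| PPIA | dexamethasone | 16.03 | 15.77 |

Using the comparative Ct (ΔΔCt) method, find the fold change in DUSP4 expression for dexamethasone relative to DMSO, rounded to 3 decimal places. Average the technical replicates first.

Mean Ct: DUSP4 DMSO 30.490; DUSP4 dexamethasone 25.735; PPIA DMSO 16.775; PPIA dexamethasone 15.900
ΔCt(DMSO) = 30.490 − 16.775 = 13.715
ΔCt(dexamethasone) = 25.735 − 15.900 = 9.835
ΔΔCt = 9.835 − 13.715 = -3.880
Fold change = 2^(−(-3.880)) = 2^3.880 = 14.7230

14.723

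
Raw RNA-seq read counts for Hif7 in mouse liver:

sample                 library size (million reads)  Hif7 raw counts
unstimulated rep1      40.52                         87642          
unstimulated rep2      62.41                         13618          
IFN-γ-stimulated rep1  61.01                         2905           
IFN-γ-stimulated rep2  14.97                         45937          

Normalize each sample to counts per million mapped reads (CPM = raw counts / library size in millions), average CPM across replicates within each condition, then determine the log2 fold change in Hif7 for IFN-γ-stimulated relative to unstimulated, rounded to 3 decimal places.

CPM(unstimulated rep1) = 87642 / 40.52 = 2162.9319
CPM(unstimulated rep2) = 13618 / 62.41 = 218.2022
CPM(IFN-γ-stimulated rep1) = 2905 / 61.01 = 47.6151
CPM(IFN-γ-stimulated rep2) = 45937 / 14.97 = 3068.6039
mean CPM(unstimulated) = 1190.5670; mean CPM(IFN-γ-stimulated) = 1558.1095
Fold change = 1558.1095 / 1190.5670 = 1.30871
log2(1.30871) = 0.3881

0.388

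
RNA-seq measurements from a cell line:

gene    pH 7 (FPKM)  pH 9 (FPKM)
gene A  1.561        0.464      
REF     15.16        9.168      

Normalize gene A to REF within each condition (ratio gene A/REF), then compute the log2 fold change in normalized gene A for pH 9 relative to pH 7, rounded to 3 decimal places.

-1.025

gene A/REF (pH 7) = 1.561 / 15.16 = 0.10297
gene A/REF (pH 9) = 0.464 / 9.168 = 0.050611
Fold change = 0.050611 / 0.10297 = 0.4915
log2(0.4915) = -1.0247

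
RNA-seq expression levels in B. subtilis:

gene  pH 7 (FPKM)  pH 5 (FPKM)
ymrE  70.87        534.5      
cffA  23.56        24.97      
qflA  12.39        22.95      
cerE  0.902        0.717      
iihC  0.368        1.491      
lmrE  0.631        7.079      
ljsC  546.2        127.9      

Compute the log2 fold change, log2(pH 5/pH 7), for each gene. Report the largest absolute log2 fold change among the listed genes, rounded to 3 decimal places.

log2(534.5/70.87) = 2.915  (ymrE)
log2(24.97/23.56) = 0.084  (cffA)
log2(22.95/12.39) = 0.889  (qflA)
log2(0.717/0.902) = -0.331  (cerE)
log2(1.491/0.368) = 2.019  (iihC)
log2(7.079/0.631) = 3.488  (lmrE)
log2(127.9/546.2) = -2.094  (ljsC)
The largest magnitude belongs to lmrE.

3.488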